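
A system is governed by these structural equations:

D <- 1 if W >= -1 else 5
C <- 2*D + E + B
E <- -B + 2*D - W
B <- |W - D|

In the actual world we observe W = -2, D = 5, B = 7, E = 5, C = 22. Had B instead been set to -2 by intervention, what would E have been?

The intervention breaks the incoming arrows to B: B <- |W - D| no longer applies, and B = -2.
D = 1 if W >= -1 else 5  [with W=-2]  = 5
E = -B + 2*D - W  [with B=-2, D=5, W=-2]  = 14

14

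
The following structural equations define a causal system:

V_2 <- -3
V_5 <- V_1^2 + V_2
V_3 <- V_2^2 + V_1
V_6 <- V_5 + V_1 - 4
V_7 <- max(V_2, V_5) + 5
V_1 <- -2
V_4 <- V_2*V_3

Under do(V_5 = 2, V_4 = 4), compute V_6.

-4

Setting V_5 = 2, V_4 = 4 by intervention discards those variables' equations.
V_6 = V_5 + V_1 - 4  [with V_5=2, V_1=-2]  = -4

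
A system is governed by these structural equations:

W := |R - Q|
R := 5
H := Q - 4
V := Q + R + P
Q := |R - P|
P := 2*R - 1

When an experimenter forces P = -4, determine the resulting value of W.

4

do(P=-4) replaces the equation P := 2*R - 1 with the constant P = -4.
Q = |R - P|  [with R=5, P=-4]  = 9
W = |R - Q|  [with R=5, Q=9]  = 4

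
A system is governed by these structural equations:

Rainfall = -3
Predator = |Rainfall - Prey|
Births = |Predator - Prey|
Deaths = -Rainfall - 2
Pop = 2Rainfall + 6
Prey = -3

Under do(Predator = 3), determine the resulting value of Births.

6

The intervention breaks the incoming arrows to Predator: Predator = |Rainfall - Prey| no longer applies, and Predator = 3.
Births = |Predator - Prey|  [with Predator=3, Prey=-3]  = 6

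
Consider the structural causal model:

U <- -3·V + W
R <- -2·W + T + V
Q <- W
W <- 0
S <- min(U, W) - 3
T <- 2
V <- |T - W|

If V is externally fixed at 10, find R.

12

do(V=10) replaces the equation V <- |T - W| with the constant V = 10.
R = -2·W + T + V  [with W=0, T=2, V=10]  = 12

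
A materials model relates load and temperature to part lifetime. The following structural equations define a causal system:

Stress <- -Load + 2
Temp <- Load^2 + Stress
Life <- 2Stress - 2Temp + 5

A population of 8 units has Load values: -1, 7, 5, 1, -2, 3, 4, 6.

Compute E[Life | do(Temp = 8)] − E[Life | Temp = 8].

The intervention sets Temp=8 in all 8 units regardless of Load. Recomputing Life per unit gives -5, -21, -17, -9, -3, -13, -15, -19; average -12.75.
Observing Temp=8 restricts to units where Temp's equation naturally yields 8: Load ∈ {-2, 3}. In that subpopulation Life = -3, -13, mean -8.
Difference = -12.75 − (-8) = -4.75.

-4.75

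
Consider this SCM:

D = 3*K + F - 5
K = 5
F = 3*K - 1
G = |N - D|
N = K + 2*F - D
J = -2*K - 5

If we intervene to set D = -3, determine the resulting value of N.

36

The intervention breaks the incoming arrows to D: D = 3*K + F - 5 no longer applies, and D = -3.
F = 3*K - 1  [with K=5]  = 14
N = K + 2*F - D  [with K=5, F=14, D=-3]  = 36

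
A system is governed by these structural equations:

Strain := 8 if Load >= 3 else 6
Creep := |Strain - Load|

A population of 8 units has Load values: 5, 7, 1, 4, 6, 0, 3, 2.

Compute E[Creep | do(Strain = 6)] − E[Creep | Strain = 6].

Under do(Strain=6), Strain's equation is replaced by Strain=6 for every unit. Per-unit Creep: 1, 1, 5, 2, 0, 6, 3, 4. Mean = 2.75.
Conditioning on Strain=6 selects the 3 unit(s) with Load ∈ {1, 0, 2}. Their Creep values: 5, 6, 4. Mean = 5.
Difference = 2.75 − 5 = -2.25.

-2.25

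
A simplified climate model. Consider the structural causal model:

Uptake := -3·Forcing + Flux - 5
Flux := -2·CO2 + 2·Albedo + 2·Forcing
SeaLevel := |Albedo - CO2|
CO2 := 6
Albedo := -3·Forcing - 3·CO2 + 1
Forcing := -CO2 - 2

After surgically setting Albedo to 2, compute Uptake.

-5

The intervention breaks the incoming arrows to Albedo: Albedo := -3·Forcing - 3·CO2 + 1 no longer applies, and Albedo = 2.
Forcing = -CO2 - 2  [with CO2=6]  = -8
Flux = -2·CO2 + 2·Albedo + 2·Forcing  [with CO2=6, Albedo=2, Forcing=-8]  = -24
Uptake = -3·Forcing + Flux - 5  [with Forcing=-8, Flux=-24]  = -5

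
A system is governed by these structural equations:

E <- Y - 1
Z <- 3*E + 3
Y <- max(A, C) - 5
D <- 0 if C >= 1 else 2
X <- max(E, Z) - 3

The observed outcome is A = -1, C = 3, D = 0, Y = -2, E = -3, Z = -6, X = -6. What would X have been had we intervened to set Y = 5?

12

The intervention breaks the incoming arrows to Y: Y <- max(A, C) - 5 no longer applies, and Y = 5.
E = Y - 1  [with Y=5]  = 4
Z = 3*E + 3  [with E=4]  = 15
X = max(E, Z) - 3  [with E=4, Z=15]  = 12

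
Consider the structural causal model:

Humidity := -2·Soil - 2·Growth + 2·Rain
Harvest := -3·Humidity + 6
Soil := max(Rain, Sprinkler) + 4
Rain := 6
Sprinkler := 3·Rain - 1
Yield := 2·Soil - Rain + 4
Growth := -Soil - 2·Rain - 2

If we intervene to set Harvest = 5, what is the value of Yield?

40

Intervening sets Harvest = 5 and removes its equation (Harvest := -3·Humidity + 6).
Since Yield is not a descendant of the intervened variable, it is unaffected.
Sprinkler = 3·Rain - 1  [with Rain=6]  = 17
Soil = max(Rain, Sprinkler) + 4  [with Rain=6, Sprinkler=17]  = 21
Yield = 2·Soil - Rain + 4  [with Soil=21, Rain=6]  = 40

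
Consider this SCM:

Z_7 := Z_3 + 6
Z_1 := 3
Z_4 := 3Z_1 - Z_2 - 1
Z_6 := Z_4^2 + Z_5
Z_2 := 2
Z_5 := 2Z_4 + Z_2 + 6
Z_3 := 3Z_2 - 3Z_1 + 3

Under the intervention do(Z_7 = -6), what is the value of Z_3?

Intervening sets Z_7 = -6 and removes its equation (Z_7 := Z_3 + 6).
Z_3 is not downstream of the intervention, so its value is determined by the original equations.
Z_3 = 3Z_2 - 3Z_1 + 3  [with Z_2=2, Z_1=3]  = 0

0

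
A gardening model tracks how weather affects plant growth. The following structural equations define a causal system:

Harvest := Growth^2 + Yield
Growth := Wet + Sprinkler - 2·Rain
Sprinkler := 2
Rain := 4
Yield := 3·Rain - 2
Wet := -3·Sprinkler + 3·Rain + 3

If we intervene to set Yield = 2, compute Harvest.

11

The intervention breaks the incoming arrows to Yield: Yield := 3·Rain - 2 no longer applies, and Yield = 2.
Wet = -3·Sprinkler + 3·Rain + 3  [with Sprinkler=2, Rain=4]  = 9
Growth = Wet + Sprinkler - 2·Rain  [with Wet=9, Sprinkler=2, Rain=4]  = 3
Harvest = Growth^2 + Yield  [with Growth=3, Yield=2]  = 11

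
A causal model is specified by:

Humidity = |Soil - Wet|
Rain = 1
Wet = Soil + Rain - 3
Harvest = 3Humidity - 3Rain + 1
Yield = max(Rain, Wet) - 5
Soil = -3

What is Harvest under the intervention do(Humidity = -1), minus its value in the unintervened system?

-9

Under do(Humidity=-1), the mechanism Humidity = |Soil - Wet| is discarded; Humidity is fixed at -1.
Harvest = 3Humidity - 3Rain + 1  [with Humidity=-1, Rain=1]  = -5
Without intervention: Wet = Soil + Rain - 3  [with Soil=-3, Rain=1]  = -5; Humidity = |Soil - Wet|  [with Soil=-3, Wet=-5]  = 2; Harvest = 3Humidity - 3Rain + 1  [with Humidity=2, Rain=1]  = 4.
Change = -5 − 4 = -9.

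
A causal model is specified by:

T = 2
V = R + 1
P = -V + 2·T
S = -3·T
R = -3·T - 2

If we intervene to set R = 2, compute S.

do(R=2) replaces the equation R = -3·T - 2 with the constant R = 2.
Since S is not a descendant of the intervened variable, it is unaffected.
S = -3·T  [with T=2]  = -6

-6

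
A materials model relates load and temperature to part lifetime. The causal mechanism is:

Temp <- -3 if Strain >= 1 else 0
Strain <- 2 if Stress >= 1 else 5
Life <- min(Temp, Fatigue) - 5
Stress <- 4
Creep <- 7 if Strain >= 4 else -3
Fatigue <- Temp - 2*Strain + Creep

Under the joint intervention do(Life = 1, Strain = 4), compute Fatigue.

-4

The joint intervention fixes Life = 1, Strain = 4, removing each variable's own equation.
Temp = -3 if Strain >= 1 else 0  [with Strain=4]  = -3
Creep = 7 if Strain >= 4 else -3  [with Strain=4]  = 7
Fatigue = Temp - 2*Strain + Creep  [with Temp=-3, Strain=4, Creep=7]  = -4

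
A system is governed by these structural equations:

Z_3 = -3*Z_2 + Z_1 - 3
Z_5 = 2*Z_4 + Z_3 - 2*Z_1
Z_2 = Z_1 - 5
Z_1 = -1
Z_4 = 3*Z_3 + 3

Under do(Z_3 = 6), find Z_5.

50

do(Z_3=6) replaces the equation Z_3 = -3*Z_2 + Z_1 - 3 with the constant Z_3 = 6.
Z_4 = 3*Z_3 + 3  [with Z_3=6]  = 21
Z_5 = 2*Z_4 + Z_3 - 2*Z_1  [with Z_4=21, Z_3=6, Z_1=-1]  = 50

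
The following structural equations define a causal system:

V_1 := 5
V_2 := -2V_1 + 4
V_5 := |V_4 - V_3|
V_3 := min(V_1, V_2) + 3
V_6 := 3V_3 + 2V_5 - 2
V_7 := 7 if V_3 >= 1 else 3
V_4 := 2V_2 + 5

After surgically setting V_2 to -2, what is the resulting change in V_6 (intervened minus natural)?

4

Under do(V_2=-2), the mechanism V_2 := -2V_1 + 4 is discarded; V_2 is fixed at -2.
V_3 = min(V_1, V_2) + 3  [with V_1=5, V_2=-2]  = 1
V_4 = 2V_2 + 5  [with V_2=-2]  = 1
V_5 = |V_4 - V_3|  [with V_4=1, V_3=1]  = 0
V_6 = 3V_3 + 2V_5 - 2  [with V_3=1, V_5=0]  = 1
Without intervention: V_2 = -2V_1 + 4  [with V_1=5]  = -6; V_3 = min(V_1, V_2) + 3  [with V_1=5, V_2=-6]  = -3; V_4 = 2V_2 + 5  [with V_2=-6]  = -7; V_5 = |V_4 - V_3|  [with V_4=-7, V_3=-3]  = 4; V_6 = 3V_3 + 2V_5 - 2  [with V_3=-3, V_5=4]  = -3.
Change = 1 − (-3) = 4.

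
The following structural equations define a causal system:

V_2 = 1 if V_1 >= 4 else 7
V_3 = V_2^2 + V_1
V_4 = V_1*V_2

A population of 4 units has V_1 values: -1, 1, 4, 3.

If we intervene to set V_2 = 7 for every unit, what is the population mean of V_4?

12.25

do(V_2=7) breaks V_2's dependence on V_1. With V_2=7 fixed, V_4 across the units is -7, 7, 28, 21, mean 12.25.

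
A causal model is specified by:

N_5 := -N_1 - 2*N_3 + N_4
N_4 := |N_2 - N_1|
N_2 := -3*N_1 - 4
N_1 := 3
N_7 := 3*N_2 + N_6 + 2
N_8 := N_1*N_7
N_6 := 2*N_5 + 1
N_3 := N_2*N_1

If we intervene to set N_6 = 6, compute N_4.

16

do(N_6=6) replaces the equation N_6 := 2*N_5 + 1 with the constant N_6 = 6.
No directed path runs from N_6 to N_4, so N_4 keeps its natural value.
N_2 = -3*N_1 - 4  [with N_1=3]  = -13
N_4 = |N_2 - N_1|  [with N_2=-13, N_1=3]  = 16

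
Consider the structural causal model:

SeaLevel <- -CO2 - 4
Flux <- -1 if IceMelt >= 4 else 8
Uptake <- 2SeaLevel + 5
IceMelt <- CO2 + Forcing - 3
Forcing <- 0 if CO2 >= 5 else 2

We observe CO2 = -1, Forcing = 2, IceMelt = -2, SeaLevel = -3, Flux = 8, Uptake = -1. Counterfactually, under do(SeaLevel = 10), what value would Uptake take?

25

Under do(SeaLevel=10), the mechanism SeaLevel <- -CO2 - 4 is discarded; SeaLevel is fixed at 10.
Uptake = 2SeaLevel + 5  [with SeaLevel=10]  = 25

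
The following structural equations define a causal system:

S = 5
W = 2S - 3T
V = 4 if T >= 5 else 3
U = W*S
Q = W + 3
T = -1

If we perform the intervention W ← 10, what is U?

Under do(W=10), the mechanism W = 2S - 3T is discarded; W is fixed at 10.
U = W*S  [with W=10, S=5]  = 50

50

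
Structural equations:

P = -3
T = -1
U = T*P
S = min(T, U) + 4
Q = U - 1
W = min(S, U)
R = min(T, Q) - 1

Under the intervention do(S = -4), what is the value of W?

-4

Under do(S=-4), the mechanism S = min(T, U) + 4 is discarded; S is fixed at -4.
U = T*P  [with T=-1, P=-3]  = 3
W = min(S, U)  [with S=-4, U=3]  = -4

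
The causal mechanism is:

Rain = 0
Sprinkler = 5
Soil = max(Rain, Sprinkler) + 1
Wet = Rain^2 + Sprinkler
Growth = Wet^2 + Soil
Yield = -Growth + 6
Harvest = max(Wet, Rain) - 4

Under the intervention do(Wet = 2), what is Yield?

-4

Under do(Wet=2), the mechanism Wet = Rain^2 + Sprinkler is discarded; Wet is fixed at 2.
Soil = max(Rain, Sprinkler) + 1  [with Rain=0, Sprinkler=5]  = 6
Growth = Wet^2 + Soil  [with Wet=2, Soil=6]  = 10
Yield = -Growth + 6  [with Growth=10]  = -4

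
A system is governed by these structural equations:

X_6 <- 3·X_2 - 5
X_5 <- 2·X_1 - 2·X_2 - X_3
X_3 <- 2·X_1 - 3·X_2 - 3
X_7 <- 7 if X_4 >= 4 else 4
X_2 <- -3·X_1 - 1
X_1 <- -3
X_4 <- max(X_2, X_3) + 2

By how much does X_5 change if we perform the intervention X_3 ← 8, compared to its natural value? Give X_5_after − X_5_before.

-41

do(X_3=8) replaces the equation X_3 <- 2·X_1 - 3·X_2 - 3 with the constant X_3 = 8.
X_2 = -3·X_1 - 1  [with X_1=-3]  = 8
X_5 = 2·X_1 - 2·X_2 - X_3  [with X_1=-3, X_2=8, X_3=8]  = -30
Without intervention: X_2 = -3·X_1 - 1  [with X_1=-3]  = 8; X_3 = 2·X_1 - 3·X_2 - 3  [with X_1=-3, X_2=8]  = -33; X_5 = 2·X_1 - 2·X_2 - X_3  [with X_1=-3, X_2=8, X_3=-33]  = 11.
Change = -30 − 11 = -41.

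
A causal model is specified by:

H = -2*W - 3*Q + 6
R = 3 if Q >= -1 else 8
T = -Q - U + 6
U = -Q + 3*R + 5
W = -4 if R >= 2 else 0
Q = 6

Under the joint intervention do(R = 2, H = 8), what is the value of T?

Setting R = 2, H = 8 by intervention discards those variables' equations.
U = -Q + 3*R + 5  [with Q=6, R=2]  = 5
T = -Q - U + 6  [with Q=6, U=5]  = -5

-5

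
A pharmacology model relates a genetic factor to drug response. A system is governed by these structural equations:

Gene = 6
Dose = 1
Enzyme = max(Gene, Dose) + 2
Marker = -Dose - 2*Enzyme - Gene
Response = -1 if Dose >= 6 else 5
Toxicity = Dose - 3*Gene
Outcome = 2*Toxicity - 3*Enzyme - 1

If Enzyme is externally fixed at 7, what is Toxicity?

The intervention breaks the incoming arrows to Enzyme: Enzyme = max(Gene, Dose) + 2 no longer applies, and Enzyme = 7.
No directed path runs from Enzyme to Toxicity, so Toxicity keeps its natural value.
Toxicity = Dose - 3*Gene  [with Dose=1, Gene=6]  = -17

-17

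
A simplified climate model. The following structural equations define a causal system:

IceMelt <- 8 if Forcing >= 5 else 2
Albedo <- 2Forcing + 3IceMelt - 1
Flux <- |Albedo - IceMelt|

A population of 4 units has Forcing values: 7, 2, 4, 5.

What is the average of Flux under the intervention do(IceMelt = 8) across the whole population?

24

Every unit gets IceMelt=8 under the intervention. Flux values become 29, 19, 23, 25; E[Flux|do(IceMelt=8)] = 24.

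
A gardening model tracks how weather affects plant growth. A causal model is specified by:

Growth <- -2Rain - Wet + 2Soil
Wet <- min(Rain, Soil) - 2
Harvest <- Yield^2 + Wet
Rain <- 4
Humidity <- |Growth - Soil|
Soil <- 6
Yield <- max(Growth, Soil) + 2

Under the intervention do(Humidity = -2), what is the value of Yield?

8

The intervention breaks the incoming arrows to Humidity: Humidity <- |Growth - Soil| no longer applies, and Humidity = -2.
Since Yield is not a descendant of the intervened variable, it is unaffected.
Wet = min(Rain, Soil) - 2  [with Rain=4, Soil=6]  = 2
Growth = -2Rain - Wet + 2Soil  [with Rain=4, Wet=2, Soil=6]  = 2
Yield = max(Growth, Soil) + 2  [with Growth=2, Soil=6]  = 8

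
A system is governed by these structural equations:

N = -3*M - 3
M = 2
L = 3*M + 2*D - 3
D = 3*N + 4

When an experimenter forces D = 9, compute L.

21

The intervention breaks the incoming arrows to D: D = 3*N + 4 no longer applies, and D = 9.
L = 3*M + 2*D - 3  [with M=2, D=9]  = 21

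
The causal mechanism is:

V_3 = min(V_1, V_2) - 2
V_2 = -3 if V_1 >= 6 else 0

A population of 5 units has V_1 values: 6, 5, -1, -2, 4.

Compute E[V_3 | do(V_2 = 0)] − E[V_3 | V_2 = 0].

0.15

The intervention sets V_2=0 in all 5 units regardless of V_1. Recomputing V_3 per unit gives -2, -2, -3, -4, -2; average -2.6.
Observing V_2=0 restricts to units where V_2's equation naturally yields 0: V_1 ∈ {5, -1, -2, 4}. In that subpopulation V_3 = -2, -3, -4, -2, mean -2.75.
Difference = -2.6 − (-2.75) = 0.15.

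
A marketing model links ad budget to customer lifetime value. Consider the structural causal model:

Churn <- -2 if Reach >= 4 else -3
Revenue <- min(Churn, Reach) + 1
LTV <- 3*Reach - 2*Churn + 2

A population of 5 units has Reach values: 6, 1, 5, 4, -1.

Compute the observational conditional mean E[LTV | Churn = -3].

8

Observing Churn=-3 restricts to units where Churn's equation naturally yields -3: Reach ∈ {1, -1}. In that subpopulation LTV = 11, 5, mean 8.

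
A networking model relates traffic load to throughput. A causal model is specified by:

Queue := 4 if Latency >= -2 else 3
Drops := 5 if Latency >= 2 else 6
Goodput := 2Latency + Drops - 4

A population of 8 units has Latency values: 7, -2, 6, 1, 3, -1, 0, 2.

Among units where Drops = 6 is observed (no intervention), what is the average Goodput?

Conditioning on Drops=6 selects the 4 unit(s) with Latency ∈ {-2, 1, -1, 0}. Their Goodput values: -2, 4, 0, 2. Mean = 1.

1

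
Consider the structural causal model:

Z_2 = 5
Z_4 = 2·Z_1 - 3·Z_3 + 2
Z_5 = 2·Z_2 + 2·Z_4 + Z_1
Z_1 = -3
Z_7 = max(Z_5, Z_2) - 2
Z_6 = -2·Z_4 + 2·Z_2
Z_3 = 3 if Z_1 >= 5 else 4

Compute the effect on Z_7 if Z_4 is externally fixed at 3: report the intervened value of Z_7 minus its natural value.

8

The intervention breaks the incoming arrows to Z_4: Z_4 = 2·Z_1 - 3·Z_3 + 2 no longer applies, and Z_4 = 3.
Z_5 = 2·Z_2 + 2·Z_4 + Z_1  [with Z_2=5, Z_4=3, Z_1=-3]  = 13
Z_7 = max(Z_5, Z_2) - 2  [with Z_5=13, Z_2=5]  = 11
Without intervention: Z_3 = 3 if Z_1 >= 5 else 4  [with Z_1=-3]  = 4; Z_4 = 2·Z_1 - 3·Z_3 + 2  [with Z_1=-3, Z_3=4]  = -16; Z_5 = 2·Z_2 + 2·Z_4 + Z_1  [with Z_2=5, Z_4=-16, Z_1=-3]  = -25; Z_7 = max(Z_5, Z_2) - 2  [with Z_5=-25, Z_2=5]  = 3.
Change = 11 − 3 = 8.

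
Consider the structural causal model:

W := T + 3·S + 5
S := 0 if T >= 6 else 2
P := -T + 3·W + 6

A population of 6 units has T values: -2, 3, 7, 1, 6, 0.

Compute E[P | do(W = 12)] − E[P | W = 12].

1.5

do(W=12) breaks W's dependence on T. With W=12 fixed, P across the units is 44, 39, 35, 41, 36, 42, mean 39.5.
Observing W=12 restricts to units where W's equation naturally yields 12: T ∈ {7, 1}. In that subpopulation P = 35, 41, mean 38.
Difference = 39.5 − 38 = 1.5.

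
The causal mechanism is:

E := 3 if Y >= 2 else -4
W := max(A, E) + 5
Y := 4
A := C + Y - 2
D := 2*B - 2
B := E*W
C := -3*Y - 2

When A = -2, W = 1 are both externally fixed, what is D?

4

Under do(A = -2, W = 1), each intervened variable's structural equation is replaced by its fixed value.
E = 3 if Y >= 2 else -4  [with Y=4]  = 3
B = E*W  [with E=3, W=1]  = 3
D = 2*B - 2  [with B=3]  = 4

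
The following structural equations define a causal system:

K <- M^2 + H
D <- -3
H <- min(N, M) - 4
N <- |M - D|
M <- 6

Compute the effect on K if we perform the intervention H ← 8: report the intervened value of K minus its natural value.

Intervening sets H = 8 and removes its equation (H <- min(N, M) - 4).
K = M^2 + H  [with M=6, H=8]  = 44
Without intervention: N = |M - D|  [with M=6, D=-3]  = 9; H = min(N, M) - 4  [with N=9, M=6]  = 2; K = M^2 + H  [with M=6, H=2]  = 38.
Change = 44 − 38 = 6.

6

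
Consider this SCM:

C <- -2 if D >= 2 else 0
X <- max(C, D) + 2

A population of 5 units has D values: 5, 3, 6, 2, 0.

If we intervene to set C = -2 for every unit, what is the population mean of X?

5.2

The intervention sets C=-2 in all 5 units regardless of D. Recomputing X per unit gives 7, 5, 8, 4, 2; average 5.2.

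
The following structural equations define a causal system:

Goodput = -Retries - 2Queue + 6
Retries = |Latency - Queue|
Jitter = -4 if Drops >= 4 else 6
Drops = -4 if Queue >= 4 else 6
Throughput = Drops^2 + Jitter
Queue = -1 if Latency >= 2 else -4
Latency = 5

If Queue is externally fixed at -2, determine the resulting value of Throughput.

Under do(Queue=-2), the mechanism Queue = -1 if Latency >= 2 else -4 is discarded; Queue is fixed at -2.
Drops = -4 if Queue >= 4 else 6  [with Queue=-2]  = 6
Jitter = -4 if Drops >= 4 else 6  [with Drops=6]  = -4
Throughput = Drops^2 + Jitter  [with Drops=6, Jitter=-4]  = 32

32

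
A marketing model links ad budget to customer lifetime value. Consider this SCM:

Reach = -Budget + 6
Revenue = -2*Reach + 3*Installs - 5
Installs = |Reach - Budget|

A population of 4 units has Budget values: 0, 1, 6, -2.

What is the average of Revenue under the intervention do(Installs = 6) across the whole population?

3.5

The intervention sets Installs=6 in all 4 units regardless of Budget. Recomputing Revenue per unit gives 1, 3, 13, -3; average 3.5.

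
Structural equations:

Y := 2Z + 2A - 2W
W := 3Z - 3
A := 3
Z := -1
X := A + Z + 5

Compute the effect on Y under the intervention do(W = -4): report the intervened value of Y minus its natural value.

-4

Intervening sets W = -4 and removes its equation (W := 3Z - 3).
Y = 2Z + 2A - 2W  [with Z=-1, A=3, W=-4]  = 12
Without intervention: W = 3Z - 3  [with Z=-1]  = -6; Y = 2Z + 2A - 2W  [with Z=-1, A=3, W=-6]  = 16.
Change = 12 − 16 = -4.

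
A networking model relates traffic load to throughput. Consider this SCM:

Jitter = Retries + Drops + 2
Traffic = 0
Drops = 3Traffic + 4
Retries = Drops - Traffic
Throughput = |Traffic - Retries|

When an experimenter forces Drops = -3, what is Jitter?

Under do(Drops=-3), the mechanism Drops = 3Traffic + 4 is discarded; Drops is fixed at -3.
Retries = Drops - Traffic  [with Drops=-3, Traffic=0]  = -3
Jitter = Retries + Drops + 2  [with Retries=-3, Drops=-3]  = -4

-4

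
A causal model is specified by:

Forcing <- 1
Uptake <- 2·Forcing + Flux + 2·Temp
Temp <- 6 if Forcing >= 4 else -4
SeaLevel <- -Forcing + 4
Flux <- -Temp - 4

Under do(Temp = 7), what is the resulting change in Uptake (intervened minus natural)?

11

do(Temp=7) replaces the equation Temp <- 6 if Forcing >= 4 else -4 with the constant Temp = 7.
Flux = -Temp - 4  [with Temp=7]  = -11
Uptake = 2·Forcing + Flux + 2·Temp  [with Forcing=1, Flux=-11, Temp=7]  = 5
Without intervention: Temp = 6 if Forcing >= 4 else -4  [with Forcing=1]  = -4; Flux = -Temp - 4  [with Temp=-4]  = 0; Uptake = 2·Forcing + Flux + 2·Temp  [with Forcing=1, Flux=0, Temp=-4]  = -6.
Change = 5 − (-6) = 11.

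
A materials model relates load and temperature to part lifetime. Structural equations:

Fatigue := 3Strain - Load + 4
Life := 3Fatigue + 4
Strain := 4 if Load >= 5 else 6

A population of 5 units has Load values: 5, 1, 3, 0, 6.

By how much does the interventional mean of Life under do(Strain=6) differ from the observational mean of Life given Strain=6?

-5

do(Strain=6) breaks Strain's dependence on Load. With Strain=6 fixed, Life across the units is 55, 67, 61, 70, 52, mean 61.
Observing Strain=6 restricts to units where Strain's equation naturally yields 6: Load ∈ {1, 3, 0}. In that subpopulation Life = 67, 61, 70, mean 66.
Difference = 61 − 66 = -5.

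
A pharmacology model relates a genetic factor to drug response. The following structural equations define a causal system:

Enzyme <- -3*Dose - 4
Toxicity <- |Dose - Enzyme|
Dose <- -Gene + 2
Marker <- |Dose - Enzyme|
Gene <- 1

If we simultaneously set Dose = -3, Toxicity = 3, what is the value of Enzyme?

Under do(Dose = -3, Toxicity = 3), each intervened variable's structural equation is replaced by its fixed value.
Enzyme = -3*Dose - 4  [with Dose=-3]  = 5

5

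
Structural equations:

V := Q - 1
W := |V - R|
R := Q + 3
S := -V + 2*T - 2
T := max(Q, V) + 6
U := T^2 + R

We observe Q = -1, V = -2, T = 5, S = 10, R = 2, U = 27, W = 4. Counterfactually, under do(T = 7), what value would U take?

The intervention breaks the incoming arrows to T: T := max(Q, V) + 6 no longer applies, and T = 7.
R = Q + 3  [with Q=-1]  = 2
U = T^2 + R  [with T=7, R=2]  = 51

51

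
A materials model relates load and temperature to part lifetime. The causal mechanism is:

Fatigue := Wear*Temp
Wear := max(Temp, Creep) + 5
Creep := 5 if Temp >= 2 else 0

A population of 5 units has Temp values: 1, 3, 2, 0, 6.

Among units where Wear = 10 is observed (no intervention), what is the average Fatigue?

25

E[Fatigue|Wear=10] averages over only the 2 units with Wear=10 (Temp = 3, 2): Fatigue = 30, 20, mean 25.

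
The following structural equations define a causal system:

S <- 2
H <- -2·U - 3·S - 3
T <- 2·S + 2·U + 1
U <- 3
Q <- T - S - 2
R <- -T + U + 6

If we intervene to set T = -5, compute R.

14

The intervention breaks the incoming arrows to T: T <- 2·S + 2·U + 1 no longer applies, and T = -5.
R = -T + U + 6  [with T=-5, U=3]  = 14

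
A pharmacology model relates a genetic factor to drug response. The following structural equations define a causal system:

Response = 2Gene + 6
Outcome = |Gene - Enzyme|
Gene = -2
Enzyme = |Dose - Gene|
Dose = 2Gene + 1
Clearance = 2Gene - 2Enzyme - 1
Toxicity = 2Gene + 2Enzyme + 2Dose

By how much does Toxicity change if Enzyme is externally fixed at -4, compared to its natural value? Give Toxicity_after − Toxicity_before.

do(Enzyme=-4) replaces the equation Enzyme = |Dose - Gene| with the constant Enzyme = -4.
Dose = 2Gene + 1  [with Gene=-2]  = -3
Toxicity = 2Gene + 2Enzyme + 2Dose  [with Gene=-2, Enzyme=-4, Dose=-3]  = -18
Without intervention: Dose = 2Gene + 1  [with Gene=-2]  = -3; Enzyme = |Dose - Gene|  [with Dose=-3, Gene=-2]  = 1; Toxicity = 2Gene + 2Enzyme + 2Dose  [with Gene=-2, Enzyme=1, Dose=-3]  = -8.
Change = -18 − (-8) = -10.

-10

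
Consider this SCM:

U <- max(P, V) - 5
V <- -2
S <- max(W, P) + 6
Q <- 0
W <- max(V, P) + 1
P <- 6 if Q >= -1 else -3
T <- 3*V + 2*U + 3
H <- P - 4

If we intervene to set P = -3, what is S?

5

The intervention breaks the incoming arrows to P: P <- 6 if Q >= -1 else -3 no longer applies, and P = -3.
W = max(V, P) + 1  [with V=-2, P=-3]  = -1
S = max(W, P) + 6  [with W=-1, P=-3]  = 5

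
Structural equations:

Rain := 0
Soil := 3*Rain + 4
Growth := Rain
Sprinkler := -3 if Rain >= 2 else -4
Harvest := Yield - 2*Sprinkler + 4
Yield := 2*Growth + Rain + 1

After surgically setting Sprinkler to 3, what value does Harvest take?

-1

Under do(Sprinkler=3), the mechanism Sprinkler := -3 if Rain >= 2 else -4 is discarded; Sprinkler is fixed at 3.
Growth = Rain  [with Rain=0]  = 0
Yield = 2*Growth + Rain + 1  [with Growth=0, Rain=0]  = 1
Harvest = Yield - 2*Sprinkler + 4  [with Yield=1, Sprinkler=3]  = -1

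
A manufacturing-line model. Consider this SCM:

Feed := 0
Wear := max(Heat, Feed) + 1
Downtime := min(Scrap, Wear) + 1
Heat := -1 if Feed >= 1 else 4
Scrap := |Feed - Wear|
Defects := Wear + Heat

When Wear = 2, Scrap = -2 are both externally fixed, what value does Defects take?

6

The joint intervention fixes Wear = 2, Scrap = -2, removing each variable's own equation.
Heat = -1 if Feed >= 1 else 4  [with Feed=0]  = 4
Defects = Wear + Heat  [with Wear=2, Heat=4]  = 6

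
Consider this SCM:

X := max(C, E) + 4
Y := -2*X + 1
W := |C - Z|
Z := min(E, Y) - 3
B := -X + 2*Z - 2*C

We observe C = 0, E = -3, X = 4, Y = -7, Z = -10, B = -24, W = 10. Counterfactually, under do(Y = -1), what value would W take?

The intervention breaks the incoming arrows to Y: Y := -2*X + 1 no longer applies, and Y = -1.
Z = min(E, Y) - 3  [with E=-3, Y=-1]  = -6
W = |C - Z|  [with C=0, Z=-6]  = 6

6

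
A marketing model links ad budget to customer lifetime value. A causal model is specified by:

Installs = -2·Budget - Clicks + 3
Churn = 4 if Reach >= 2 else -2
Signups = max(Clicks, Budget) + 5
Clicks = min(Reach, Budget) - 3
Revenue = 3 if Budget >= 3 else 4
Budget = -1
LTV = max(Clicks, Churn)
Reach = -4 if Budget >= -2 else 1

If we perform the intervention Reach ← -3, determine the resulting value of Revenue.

4

Under do(Reach=-3), the mechanism Reach = -4 if Budget >= -2 else 1 is discarded; Reach is fixed at -3.
No directed path runs from Reach to Revenue, so Revenue keeps its natural value.
Revenue = 3 if Budget >= 3 else 4  [with Budget=-1]  = 4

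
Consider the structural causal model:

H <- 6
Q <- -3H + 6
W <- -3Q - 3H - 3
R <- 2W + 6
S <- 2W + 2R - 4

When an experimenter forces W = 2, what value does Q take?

Under do(W=2), the mechanism W <- -3Q - 3H - 3 is discarded; W is fixed at 2.
Since Q is not a descendant of the intervened variable, it is unaffected.
Q = -3H + 6  [with H=6]  = -12

-12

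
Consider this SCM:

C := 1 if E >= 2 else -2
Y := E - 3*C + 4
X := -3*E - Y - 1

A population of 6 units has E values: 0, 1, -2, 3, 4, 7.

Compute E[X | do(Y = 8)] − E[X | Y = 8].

Every unit gets Y=8 under the intervention. X values become -9, -12, -3, -18, -21, -30; E[X|do(Y=8)] = -15.5.
Observing Y=8 restricts to units where Y's equation naturally yields 8: E ∈ {-2, 7}. In that subpopulation X = -3, -30, mean -16.5.
Difference = -15.5 − (-16.5) = 1.

1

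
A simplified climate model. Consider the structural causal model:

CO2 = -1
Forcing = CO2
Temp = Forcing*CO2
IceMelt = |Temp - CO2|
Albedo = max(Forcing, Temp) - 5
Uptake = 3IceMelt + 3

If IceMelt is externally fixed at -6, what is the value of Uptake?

-15

Under do(IceMelt=-6), the mechanism IceMelt = |Temp - CO2| is discarded; IceMelt is fixed at -6.
Uptake = 3IceMelt + 3  [with IceMelt=-6]  = -15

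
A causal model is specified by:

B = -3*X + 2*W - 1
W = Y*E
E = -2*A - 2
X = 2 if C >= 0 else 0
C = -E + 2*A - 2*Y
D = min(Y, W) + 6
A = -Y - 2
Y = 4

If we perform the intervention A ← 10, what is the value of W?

do(A=10) replaces the equation A = -Y - 2 with the constant A = 10.
E = -2*A - 2  [with A=10]  = -22
W = Y*E  [with Y=4, E=-22]  = -88

-88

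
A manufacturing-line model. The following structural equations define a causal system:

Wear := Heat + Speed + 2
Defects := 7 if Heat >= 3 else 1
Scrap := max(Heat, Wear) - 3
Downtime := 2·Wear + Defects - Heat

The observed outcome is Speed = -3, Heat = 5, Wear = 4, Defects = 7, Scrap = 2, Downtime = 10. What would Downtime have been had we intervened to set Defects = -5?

-2

Under do(Defects=-5), the mechanism Defects := 7 if Heat >= 3 else 1 is discarded; Defects is fixed at -5.
Wear = Heat + Speed + 2  [with Heat=5, Speed=-3]  = 4
Downtime = 2·Wear + Defects - Heat  [with Wear=4, Defects=-5, Heat=5]  = -2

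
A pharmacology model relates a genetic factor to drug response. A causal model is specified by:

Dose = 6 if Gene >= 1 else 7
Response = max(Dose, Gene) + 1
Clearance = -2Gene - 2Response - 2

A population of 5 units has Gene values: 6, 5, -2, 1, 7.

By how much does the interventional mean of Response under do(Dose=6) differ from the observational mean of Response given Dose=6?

-0.05

Under do(Dose=6), Dose's equation is replaced by Dose=6 for every unit. Per-unit Response: 7, 7, 7, 7, 8. Mean = 7.2.
E[Response|Dose=6] averages over only the 4 units with Dose=6 (Gene = 6, 5, 1, 7): Response = 7, 7, 7, 8, mean 7.25.
Difference = 7.2 − 7.25 = -0.05.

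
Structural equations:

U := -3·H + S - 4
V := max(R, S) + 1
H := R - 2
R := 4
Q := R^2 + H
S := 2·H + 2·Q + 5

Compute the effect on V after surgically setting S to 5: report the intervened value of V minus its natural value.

-40

Under do(S=5), the mechanism S := 2·H + 2·Q + 5 is discarded; S is fixed at 5.
V = max(R, S) + 1  [with R=4, S=5]  = 6
Without intervention: H = R - 2  [with R=4]  = 2; Q = R^2 + H  [with R=4, H=2]  = 18; S = 2·H + 2·Q + 5  [with H=2, Q=18]  = 45; V = max(R, S) + 1  [with R=4, S=45]  = 46.
Change = 6 − 46 = -40.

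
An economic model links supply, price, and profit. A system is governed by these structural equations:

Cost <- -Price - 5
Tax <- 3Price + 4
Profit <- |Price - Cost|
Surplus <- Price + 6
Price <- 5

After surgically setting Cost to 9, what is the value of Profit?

4

Under do(Cost=9), the mechanism Cost <- -Price - 5 is discarded; Cost is fixed at 9.
Profit = |Price - Cost|  [with Price=5, Cost=9]  = 4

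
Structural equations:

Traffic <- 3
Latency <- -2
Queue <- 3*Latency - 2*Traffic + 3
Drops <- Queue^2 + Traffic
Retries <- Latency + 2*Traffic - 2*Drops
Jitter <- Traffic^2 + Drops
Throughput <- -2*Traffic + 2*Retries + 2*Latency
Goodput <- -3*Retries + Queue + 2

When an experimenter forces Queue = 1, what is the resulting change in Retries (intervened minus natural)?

160

do(Queue=1) replaces the equation Queue <- 3*Latency - 2*Traffic + 3 with the constant Queue = 1.
Drops = Queue^2 + Traffic  [with Queue=1, Traffic=3]  = 4
Retries = Latency + 2*Traffic - 2*Drops  [with Latency=-2, Traffic=3, Drops=4]  = -4
Without intervention: Queue = 3*Latency - 2*Traffic + 3  [with Latency=-2, Traffic=3]  = -9; Drops = Queue^2 + Traffic  [with Queue=-9, Traffic=3]  = 84; Retries = Latency + 2*Traffic - 2*Drops  [with Latency=-2, Traffic=3, Drops=84]  = -164.
Change = -4 − (-164) = 160.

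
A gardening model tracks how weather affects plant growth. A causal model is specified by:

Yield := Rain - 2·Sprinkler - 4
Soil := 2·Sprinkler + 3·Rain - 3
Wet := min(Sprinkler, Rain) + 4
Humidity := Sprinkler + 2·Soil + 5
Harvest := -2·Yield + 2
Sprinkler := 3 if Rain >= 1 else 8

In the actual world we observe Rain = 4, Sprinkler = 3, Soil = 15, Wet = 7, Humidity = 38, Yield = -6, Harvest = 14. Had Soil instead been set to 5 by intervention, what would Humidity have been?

18

do(Soil=5) replaces the equation Soil := 2·Sprinkler + 3·Rain - 3 with the constant Soil = 5.
Sprinkler = 3 if Rain >= 1 else 8  [with Rain=4]  = 3
Humidity = Sprinkler + 2·Soil + 5  [with Sprinkler=3, Soil=5]  = 18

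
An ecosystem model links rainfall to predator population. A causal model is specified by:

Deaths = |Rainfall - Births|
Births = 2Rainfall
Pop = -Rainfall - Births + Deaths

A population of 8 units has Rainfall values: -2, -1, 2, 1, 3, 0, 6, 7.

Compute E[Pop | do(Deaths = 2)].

The intervention sets Deaths=2 in all 8 units regardless of Rainfall. Recomputing Pop per unit gives 8, 5, -4, -1, -7, 2, -16, -19; average -4.

-4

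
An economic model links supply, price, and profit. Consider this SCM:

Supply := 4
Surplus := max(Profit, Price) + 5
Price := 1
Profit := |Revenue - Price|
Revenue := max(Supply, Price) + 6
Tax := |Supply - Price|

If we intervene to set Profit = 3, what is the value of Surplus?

The intervention breaks the incoming arrows to Profit: Profit := |Revenue - Price| no longer applies, and Profit = 3.
Surplus = max(Profit, Price) + 5  [with Profit=3, Price=1]  = 8

8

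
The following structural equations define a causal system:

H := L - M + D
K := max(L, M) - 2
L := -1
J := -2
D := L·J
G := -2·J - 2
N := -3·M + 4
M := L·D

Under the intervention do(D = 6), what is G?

2

Under do(D=6), the mechanism D := L·J is discarded; D is fixed at 6.
Since G is not a descendant of the intervened variable, it is unaffected.
G = -2·J - 2  [with J=-2]  = 2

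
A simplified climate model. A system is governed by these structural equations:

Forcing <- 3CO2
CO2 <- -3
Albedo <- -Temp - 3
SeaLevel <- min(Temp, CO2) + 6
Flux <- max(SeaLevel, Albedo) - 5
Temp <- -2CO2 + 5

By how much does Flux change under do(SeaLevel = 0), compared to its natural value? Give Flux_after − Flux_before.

The intervention breaks the incoming arrows to SeaLevel: SeaLevel <- min(Temp, CO2) + 6 no longer applies, and SeaLevel = 0.
Temp = -2CO2 + 5  [with CO2=-3]  = 11
Albedo = -Temp - 3  [with Temp=11]  = -14
Flux = max(SeaLevel, Albedo) - 5  [with SeaLevel=0, Albedo=-14]  = -5
Without intervention: Temp = -2CO2 + 5  [with CO2=-3]  = 11; Albedo = -Temp - 3  [with Temp=11]  = -14; SeaLevel = min(Temp, CO2) + 6  [with Temp=11, CO2=-3]  = 3; Flux = max(SeaLevel, Albedo) - 5  [with SeaLevel=3, Albedo=-14]  = -2.
Change = -5 − (-2) = -3.

-3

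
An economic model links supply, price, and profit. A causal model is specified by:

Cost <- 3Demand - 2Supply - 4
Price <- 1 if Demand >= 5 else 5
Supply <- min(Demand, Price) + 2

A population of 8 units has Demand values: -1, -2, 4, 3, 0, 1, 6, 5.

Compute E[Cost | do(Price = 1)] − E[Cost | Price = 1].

-9

do(Price=1) breaks Price's dependence on Demand. With Price=1 fixed, Cost across the units is -9, -10, 2, -1, -8, -7, 8, 5, mean -2.5.
Conditioning on Price=1 selects the 2 unit(s) with Demand ∈ {6, 5}. Their Cost values: 8, 5. Mean = 6.5.
Difference = -2.5 − 6.5 = -9.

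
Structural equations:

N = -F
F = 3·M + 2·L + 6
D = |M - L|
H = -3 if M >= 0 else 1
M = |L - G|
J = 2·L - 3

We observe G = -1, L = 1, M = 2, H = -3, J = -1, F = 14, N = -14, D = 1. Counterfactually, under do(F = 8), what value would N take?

Intervening sets F = 8 and removes its equation (F = 3·M + 2·L + 6).
N = -F  [with F=8]  = -8

-8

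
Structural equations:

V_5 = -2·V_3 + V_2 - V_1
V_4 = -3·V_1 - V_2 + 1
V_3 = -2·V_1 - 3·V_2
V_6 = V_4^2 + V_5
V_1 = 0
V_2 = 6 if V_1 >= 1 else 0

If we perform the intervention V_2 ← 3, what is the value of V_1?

0

Under do(V_2=3), the mechanism V_2 = 6 if V_1 >= 1 else 0 is discarded; V_2 is fixed at 3.
V_1 is not downstream of the intervention, so its value is determined by the original equations.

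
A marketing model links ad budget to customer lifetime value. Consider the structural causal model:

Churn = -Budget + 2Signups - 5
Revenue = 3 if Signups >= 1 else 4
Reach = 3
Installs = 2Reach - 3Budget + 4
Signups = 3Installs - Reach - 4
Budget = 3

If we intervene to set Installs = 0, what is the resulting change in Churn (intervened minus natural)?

do(Installs=0) replaces the equation Installs = 2Reach - 3Budget + 4 with the constant Installs = 0.
Signups = 3Installs - Reach - 4  [with Installs=0, Reach=3]  = -7
Churn = -Budget + 2Signups - 5  [with Budget=3, Signups=-7]  = -22
Without intervention: Installs = 2Reach - 3Budget + 4  [with Reach=3, Budget=3]  = 1; Signups = 3Installs - Reach - 4  [with Installs=1, Reach=3]  = -4; Churn = -Budget + 2Signups - 5  [with Budget=3, Signups=-4]  = -16.
Change = -22 − (-16) = -6.

-6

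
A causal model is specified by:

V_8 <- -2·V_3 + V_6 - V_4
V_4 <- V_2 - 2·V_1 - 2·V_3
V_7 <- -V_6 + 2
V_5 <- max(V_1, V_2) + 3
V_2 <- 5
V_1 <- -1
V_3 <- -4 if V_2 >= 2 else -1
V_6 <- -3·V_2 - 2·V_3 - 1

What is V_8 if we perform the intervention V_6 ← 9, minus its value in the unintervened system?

17

Intervening sets V_6 = 9 and removes its equation (V_6 <- -3·V_2 - 2·V_3 - 1).
V_3 = -4 if V_2 >= 2 else -1  [with V_2=5]  = -4
V_4 = V_2 - 2·V_1 - 2·V_3  [with V_2=5, V_1=-1, V_3=-4]  = 15
V_8 = -2·V_3 + V_6 - V_4  [with V_3=-4, V_6=9, V_4=15]  = 2
Without intervention: V_3 = -4 if V_2 >= 2 else -1  [with V_2=5]  = -4; V_4 = V_2 - 2·V_1 - 2·V_3  [with V_2=5, V_1=-1, V_3=-4]  = 15; V_6 = -3·V_2 - 2·V_3 - 1  [with V_2=5, V_3=-4]  = -8; V_8 = -2·V_3 + V_6 - V_4  [with V_3=-4, V_6=-8, V_4=15]  = -15.
Change = 2 − (-15) = 17.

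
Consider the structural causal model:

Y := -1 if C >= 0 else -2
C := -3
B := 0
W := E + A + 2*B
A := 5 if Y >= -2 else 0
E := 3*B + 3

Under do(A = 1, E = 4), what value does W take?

5

The joint intervention fixes A = 1, E = 4, removing each variable's own equation.
W = E + A + 2*B  [with E=4, A=1, B=0]  = 5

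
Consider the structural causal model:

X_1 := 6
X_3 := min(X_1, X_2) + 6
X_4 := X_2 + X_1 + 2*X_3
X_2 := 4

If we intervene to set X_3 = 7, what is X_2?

4

Under do(X_3=7), the mechanism X_3 := min(X_1, X_2) + 6 is discarded; X_3 is fixed at 7.
Since X_2 is not a descendant of the intervened variable, it is unaffected.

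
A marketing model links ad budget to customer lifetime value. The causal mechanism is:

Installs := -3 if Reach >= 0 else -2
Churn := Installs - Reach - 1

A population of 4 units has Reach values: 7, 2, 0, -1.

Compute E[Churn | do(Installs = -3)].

-6

The intervention sets Installs=-3 in all 4 units regardless of Reach. Recomputing Churn per unit gives -11, -6, -4, -3; average -6.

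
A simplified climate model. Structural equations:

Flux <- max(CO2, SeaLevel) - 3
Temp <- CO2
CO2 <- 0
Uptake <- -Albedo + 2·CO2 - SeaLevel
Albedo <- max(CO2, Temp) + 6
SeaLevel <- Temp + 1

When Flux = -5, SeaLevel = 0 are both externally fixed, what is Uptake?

Setting Flux = -5, SeaLevel = 0 by intervention discards those variables' equations.
Temp = CO2  [with CO2=0]  = 0
Albedo = max(CO2, Temp) + 6  [with CO2=0, Temp=0]  = 6
Uptake = -Albedo + 2·CO2 - SeaLevel  [with Albedo=6, CO2=0, SeaLevel=0]  = -6

-6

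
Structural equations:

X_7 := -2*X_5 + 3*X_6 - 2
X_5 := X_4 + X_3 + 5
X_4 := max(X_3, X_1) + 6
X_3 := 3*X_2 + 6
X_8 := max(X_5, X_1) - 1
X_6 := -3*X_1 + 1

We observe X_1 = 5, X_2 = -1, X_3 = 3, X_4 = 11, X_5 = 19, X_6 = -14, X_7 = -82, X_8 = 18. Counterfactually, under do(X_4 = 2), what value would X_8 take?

9

do(X_4=2) replaces the equation X_4 := max(X_3, X_1) + 6 with the constant X_4 = 2.
X_3 = 3*X_2 + 6  [with X_2=-1]  = 3
X_5 = X_4 + X_3 + 5  [with X_4=2, X_3=3]  = 10
X_8 = max(X_5, X_1) - 1  [with X_5=10, X_1=5]  = 9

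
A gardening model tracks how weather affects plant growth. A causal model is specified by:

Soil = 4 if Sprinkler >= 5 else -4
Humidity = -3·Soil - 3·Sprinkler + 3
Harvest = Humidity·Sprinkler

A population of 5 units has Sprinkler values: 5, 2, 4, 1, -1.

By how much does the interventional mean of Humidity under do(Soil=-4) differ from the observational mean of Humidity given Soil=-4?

-2.1

Under do(Soil=-4), Soil's equation is replaced by Soil=-4 for every unit. Per-unit Humidity: 0, 9, 3, 12, 18. Mean = 8.4.
Observing Soil=-4 restricts to units where Soil's equation naturally yields -4: Sprinkler ∈ {2, 4, 1, -1}. In that subpopulation Humidity = 9, 3, 12, 18, mean 10.5.
Difference = 8.4 − 10.5 = -2.1.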